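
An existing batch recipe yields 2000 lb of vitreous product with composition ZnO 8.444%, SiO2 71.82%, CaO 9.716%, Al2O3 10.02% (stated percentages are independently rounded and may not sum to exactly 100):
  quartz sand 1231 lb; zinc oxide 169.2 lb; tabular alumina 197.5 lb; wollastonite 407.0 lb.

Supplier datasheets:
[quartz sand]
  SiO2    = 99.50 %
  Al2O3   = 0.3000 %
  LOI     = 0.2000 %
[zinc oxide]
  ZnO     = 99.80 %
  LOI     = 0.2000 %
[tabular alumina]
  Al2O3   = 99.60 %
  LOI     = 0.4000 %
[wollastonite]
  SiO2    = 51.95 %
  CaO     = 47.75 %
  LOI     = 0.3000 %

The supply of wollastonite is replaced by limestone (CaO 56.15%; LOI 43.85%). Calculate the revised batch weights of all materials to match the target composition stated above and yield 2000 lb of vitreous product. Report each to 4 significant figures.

Values along the way are shown, rounded to four significant digits, alongside each step. All arithmetic holds exact precision through every step; exactly one rounding goes into each reported result — all derived quantities (yield, four oxide percentages, the totals, glass mass, ignition loss) are re-derived from the batch weights at 2000 lb of glass at full float precision exactly as shown in problem or answer.
Per-oxide target masses for 2000 lb vitreous product:
  ZnO: 8.444% × 2000 = 168.9 lb
  SiO2: 71.82% × 2000 = 1436 lb
  CaO: 9.716% × 2000 = 194.3 lb
  Al2O3: 10.02% × 2000 = 200.4 lb
A balance pass over the oxides, with the batch weights as given, for the quoted basis mass (target by target, the sums agree net of answer rounding effects):
  ZnO: 169.2·0.9980 = 168.9 lb (target 168.9 lb)
  SiO2: 1444·0.9950 = 1437 lb (target 1436 lb)
  CaO: 346.1·0.5615 = 194.3 lb (target 194.3 lb)
  Al2O3: 1444·0.003000 + 196.9·0.9960 = 200.4 lb (target 200.4 lb)
Mass balance on the glass: batch Σ − ignition loss = 2000 lb (per-oxide target masses sum to 2000 lb; basis as stated: 2000 lb — rounding explains the deltas).
Adding the batch up: Σ batch = 2156 lb; loss to ignition Σ batch·LOI = 155.8 lb; yield, glass over the total, = 92.78%.

Revised batch per 2000 lb vitreous product:
  quartz sand: 1444 lb
  zinc oxide: 169.2 lb
  tabular alumina: 196.9 lb
  limestone: 346.1 lb
Total batch = 2156 lb; LOI loss = 155.8 lb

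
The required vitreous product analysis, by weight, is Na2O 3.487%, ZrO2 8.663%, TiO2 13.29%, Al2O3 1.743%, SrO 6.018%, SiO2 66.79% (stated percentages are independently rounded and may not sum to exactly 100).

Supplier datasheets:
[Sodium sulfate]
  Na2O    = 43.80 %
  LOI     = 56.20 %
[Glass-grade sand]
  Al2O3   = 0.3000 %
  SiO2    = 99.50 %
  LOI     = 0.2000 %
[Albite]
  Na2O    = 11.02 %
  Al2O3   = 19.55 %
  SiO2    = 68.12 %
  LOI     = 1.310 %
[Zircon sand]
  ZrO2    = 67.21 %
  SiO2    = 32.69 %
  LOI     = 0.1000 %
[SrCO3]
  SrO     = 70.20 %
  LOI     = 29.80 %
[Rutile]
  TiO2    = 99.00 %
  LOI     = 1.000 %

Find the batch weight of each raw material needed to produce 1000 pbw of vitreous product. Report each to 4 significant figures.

Each numeric step carries full float precision at every stage. In-progress results are printed rounded to 4 significant digits. Each reported value includes exactly one rounding; all derived quantities (the yield, LOI, net glass mass, the totals, six oxide percentages) are computed in full precision using the weight values on 1000 pbw of glass, as set out in question or answer.
Target masses of each oxide per 1000 pbw vitreous product:
  Na2O: 3.487% × 1000 = 34.87 pbw
  ZrO2: 8.663% × 1000 = 86.63 pbw
  TiO2: 13.29% × 1000 = 132.9 pbw
  Al2O3: 1.743% × 1000 = 17.43 pbw
  SrO: 6.018% × 1000 = 60.18 pbw
  SiO2: 66.79% × 1000 = 667.9 pbw
Checking each oxide sum working from each reported weight, at the basis given (every target is met by its sum inside rounding margins):
  Na2O: 59.40·0.4380 + 80.35·0.1102 = 34.87 pbw (target 34.87 pbw)
  ZrO2: 128.9·0.6721 = 86.63 pbw (target 86.63 pbw)
  TiO2: 134.2·0.9900 = 132.9 pbw (target 132.9 pbw)
  Al2O3: 573.9·0.003000 + 80.35·0.1955 = 17.43 pbw (target 17.43 pbw)
  SrO: 85.73·0.7020 = 60.18 pbw (target 60.18 pbw)
  SiO2: 573.9·0.9950 + 80.35·0.6812 + 128.9·0.3269 = 667.9 pbw (target 667.9 pbw)
Glass-mass bookkeeping: batch Σ − ignition loss = 999.9 pbw (per-oxide target masses sum to 999.9 pbw; basis as stated: 1000 pbw — differing by rounding only).
Adding the batch up: Σ batch = 1062 pbw; the LOI term Σ batch·LOI equals 62.60 pbw; as yield: glass ÷ batch → 94.11%.

Batch per 1000 pbw vitreous product:
  Sodium sulfate: 59.40 pbw
  Glass-grade sand: 573.9 pbw
  Albite: 80.35 pbw
  Zircon sand: 128.9 pbw
  SrCO3: 85.73 pbw
  Rutile: 134.2 pbw
Total batch = 1062 pbw; LOI loss = 62.60 pbw; yield = 94.11%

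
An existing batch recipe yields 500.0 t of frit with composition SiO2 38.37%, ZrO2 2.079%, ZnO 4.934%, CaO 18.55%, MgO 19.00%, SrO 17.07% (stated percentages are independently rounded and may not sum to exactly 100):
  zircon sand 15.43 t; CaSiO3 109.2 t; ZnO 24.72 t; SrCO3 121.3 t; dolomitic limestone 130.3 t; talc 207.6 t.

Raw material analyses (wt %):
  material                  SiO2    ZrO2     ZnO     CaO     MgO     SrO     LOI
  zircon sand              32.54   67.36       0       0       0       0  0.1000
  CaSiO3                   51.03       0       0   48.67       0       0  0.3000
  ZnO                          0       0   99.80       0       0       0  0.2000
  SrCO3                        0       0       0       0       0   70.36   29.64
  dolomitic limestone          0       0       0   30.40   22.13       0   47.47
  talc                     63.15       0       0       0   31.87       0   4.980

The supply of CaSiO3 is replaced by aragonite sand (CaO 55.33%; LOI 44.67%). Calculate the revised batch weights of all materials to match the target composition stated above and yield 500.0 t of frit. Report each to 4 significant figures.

Revised batch per 500.0 t frit:
  zircon sand: 15.43 t
  aragonite sand: 165.9 t
  ZnO: 24.72 t
  SrCO3: 121.3 t
  dolomitic limestone: 3.222 t
  talc: 295.8 t
Total batch = 626.4 t; LOI loss = 126.4 t

Intermediates are displayed (rounded to four significant digits) between the steps; each numeric step maintains exact precision end to end; exactly one rounding goes into every reported number. All derived quantities (yield, the six compositions, net glass mass, ignition loss, totals) are recomputed in exact precision from the batch weights on 500.0 t of glass, as written in the problem or answer text.
Target oxide masses per 500.0 t frit:
  SiO2: 38.37% × 500.0 = 191.8 t
  ZrO2: 2.079% × 500.0 = 10.40 t
  ZnO: 4.934% × 500.0 = 24.67 t
  CaO: 18.55% × 500.0 = 92.75 t
  MgO: 19.00% × 500.0 = 95.00 t
  SrO: 17.07% × 500.0 = 85.35 t
Sums-versus-targets review on the weights just shown, on the stated basis (sums match the target masses within answer rounding):
  SiO2: 15.43·0.3254 + 295.8·0.6315 = 191.8 t (target 191.8 t)
  ZrO2: 15.43·0.6736 = 10.39 t (target 10.40 t)
  ZnO: 24.72·0.9980 = 24.67 t (target 24.67 t)
  CaO: 165.9·0.5533 + 3.222·0.3040 = 92.77 t (target 92.75 t)
  MgO: 3.222·0.2213 + 295.8·0.3187 = 94.98 t (target 95.00 t)
  SrO: 121.3·0.7036 = 85.35 t (target 85.35 t)
Consistency of the glass mass: batch total minus LOI = 500.0 t (per-oxide target masses sum to 500.0 t; basis as stated: 500.0 t — differing by rounding only).
Total batch = Σ batch = 626.4 t; LOI loss = Σ batch·LOI = 126.4 t; yield, glass over the total, = 79.82%.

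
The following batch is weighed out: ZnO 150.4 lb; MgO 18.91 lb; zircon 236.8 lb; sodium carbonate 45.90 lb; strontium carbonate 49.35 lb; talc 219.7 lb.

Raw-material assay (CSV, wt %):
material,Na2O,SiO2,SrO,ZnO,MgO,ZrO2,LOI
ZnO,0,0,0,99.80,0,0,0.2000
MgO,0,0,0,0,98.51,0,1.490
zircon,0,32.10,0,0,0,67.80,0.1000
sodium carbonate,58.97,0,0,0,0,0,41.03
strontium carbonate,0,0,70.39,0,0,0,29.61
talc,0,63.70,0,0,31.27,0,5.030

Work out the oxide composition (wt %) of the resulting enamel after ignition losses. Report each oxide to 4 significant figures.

Every computation carries full precision from start to finish; mid-chain values are printed (rounded to 4 significant figures) within the worked lines; a single rounding yields each reported figure. Derived quantities are rebuilt from the batch weights at 675.7 lb of glass in full float precision (the six compositions, glass mass, the totals, ignition loss, yield) as quoted within problem or answer.
Mass of each oxide from the mix:
  Na2O: 45.90·0.5897 = 27.07 lb
  SiO2: 236.8·0.3210 + 219.7·0.6370 = 216.0 lb
  SrO: 49.35·0.7039 = 34.74 lb
  ZnO: 150.4·0.9980 = 150.1 lb
  MgO: 18.91·0.9851 + 219.7·0.3127 = 87.33 lb
  ZrO2: 236.8·0.6780 = 160.6 lb
LOI: 150.4·0.002000 + 18.91·0.01490 + 236.8·0.001000 + 45.90·0.4103 + 49.35·0.2961 + 219.7·0.05030 = 45.32 lb
Resulting glass, batch − LOI: 721.1 − 45.32 = 675.7 lb (matching Σ of the oxides)
oxide / glass × 100 gives the wt %

Glass mass = 675.7 lb (batch 721.1 − LOI 45.32).
Composition: Na2O 4.006%, SiO2 31.96%, SrO 5.141%, ZnO 22.21%, MgO 12.92%, ZrO2 23.76%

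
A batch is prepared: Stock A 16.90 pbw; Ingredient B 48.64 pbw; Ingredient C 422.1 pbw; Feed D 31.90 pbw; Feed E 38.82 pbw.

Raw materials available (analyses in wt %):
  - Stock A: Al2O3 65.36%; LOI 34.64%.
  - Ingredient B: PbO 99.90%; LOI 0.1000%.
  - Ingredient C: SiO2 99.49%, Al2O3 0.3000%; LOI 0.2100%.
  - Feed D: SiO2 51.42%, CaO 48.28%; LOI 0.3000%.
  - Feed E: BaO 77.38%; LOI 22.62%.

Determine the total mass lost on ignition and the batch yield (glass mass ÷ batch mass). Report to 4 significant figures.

LOI loss = 15.67 pbw; glass = 542.7 pbw; yield = 97.19%

Mid-chain values are displayed (rounded to four significant figures) between the steps — every computation runs at exact precision from start to finish. Every reported value is rounded once only. The derived quantities (five oxide percentages, glass mass, the totals, ignition loss, the yield) are carried starting from the weights at 542.7 pbw of glass at exact precision, exactly as printed in the question or the answer.
Each material's LOI contribution:
  Stock A: 16.90 × 0.3464 = 5.854 pbw
  Ingredient B: 48.64 × 0.001000 = 0.04864 pbw
  Ingredient C: 422.1 × 0.002100 = 0.8864 pbw
  Feed D: 31.90 × 0.003000 = 0.09570 pbw
  Feed E: 38.82 × 0.2262 = 8.781 pbw
Total LOI = 15.67 pbw
Glass = batch − LOI = 558.4 − 15.67 = 542.7 pbw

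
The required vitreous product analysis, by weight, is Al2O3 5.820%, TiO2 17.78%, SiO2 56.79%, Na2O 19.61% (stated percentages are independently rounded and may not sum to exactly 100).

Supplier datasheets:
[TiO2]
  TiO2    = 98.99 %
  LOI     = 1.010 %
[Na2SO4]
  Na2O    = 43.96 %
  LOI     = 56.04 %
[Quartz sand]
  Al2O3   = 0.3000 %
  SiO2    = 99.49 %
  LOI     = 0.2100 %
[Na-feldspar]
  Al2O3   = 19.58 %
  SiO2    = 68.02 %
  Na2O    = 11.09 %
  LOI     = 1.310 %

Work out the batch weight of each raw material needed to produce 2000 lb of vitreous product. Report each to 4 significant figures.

All arithmetic holds exact precision at each step; working values are displayed, rounded to four significant figures, across the worked steps — each reported number takes a single rounding — all derived quantities (four oxide percentages, totals, glass mass, ignition loss, the yield) are re-derived from the batch weights on 2000 lb of glass at full precision, exactly as printed in the question or the answer.
Target oxide masses per 2000 lb vitreous product:
  Al2O3: 5.820% × 2000 = 116.4 lb
  TiO2: 17.78% × 2000 = 355.6 lb
  SiO2: 56.79% × 2000 = 1136 lb
  Na2O: 19.61% × 2000 = 392.2 lb
Checking each oxide sum using the reported weights, under the basis named above (delivered sums recover each target once rounding is allowed for):
  Al2O3: 743.0·0.003000 + 583.1·0.1958 = 116.4 lb (target 116.4 lb)
  TiO2: 359.2·0.9899 = 355.6 lb (target 355.6 lb)
  SiO2: 743.0·0.9949 + 583.1·0.6802 = 1136 lb (target 1136 lb)
  Na2O: 745.1·0.4396 + 583.1·0.1109 = 392.2 lb (target 392.2 lb)
Glass-mass sanity pass: batch Σ − ignition loss = 2000 lb (the targets, summed, come to 2000 lb; versus the stated basis of 2000 lb — deltas are rounding alone).
Whole-batch sum: Σ batch = 2430 lb; loss to ignition Σ batch·LOI = 430.4 lb; the yield ratio, glass ÷ batch: 82.29%.

Batch per 2000 lb vitreous product:
  TiO2: 359.2 lb
  Na2SO4: 745.1 lb
  Quartz sand: 743.0 lb
  Na-feldspar: 583.1 lb
Total batch = 2430 lb; LOI loss = 430.4 lb; yield = 82.29%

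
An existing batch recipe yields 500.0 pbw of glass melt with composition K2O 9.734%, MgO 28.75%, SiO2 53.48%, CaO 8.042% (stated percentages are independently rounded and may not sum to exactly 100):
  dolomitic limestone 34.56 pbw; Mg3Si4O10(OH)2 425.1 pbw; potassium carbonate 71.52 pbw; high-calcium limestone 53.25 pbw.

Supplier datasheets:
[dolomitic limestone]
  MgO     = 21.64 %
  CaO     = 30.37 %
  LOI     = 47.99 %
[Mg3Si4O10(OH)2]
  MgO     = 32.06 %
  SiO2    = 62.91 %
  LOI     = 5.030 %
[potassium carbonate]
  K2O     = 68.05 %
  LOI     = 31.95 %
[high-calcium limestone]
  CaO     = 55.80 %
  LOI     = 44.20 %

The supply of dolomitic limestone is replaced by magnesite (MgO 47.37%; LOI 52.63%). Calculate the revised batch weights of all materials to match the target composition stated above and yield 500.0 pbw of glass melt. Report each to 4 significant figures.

Every computation runs at full float precision at every stage. The intermediate values are shown, rounded to 4 significant digits, alongside each step; each reported figure receives exactly one rounding. All derived quantities (the totals, net glass mass, the four compositions, yield, LOI) are recomputed in full float precision from the weighed amounts per 500.0 pbw of glass precisely as stated by question or answer.
The oxide mass targets at 500.0 pbw glass melt:
  K2O: 9.734% × 500.0 = 48.67 pbw
  MgO: 28.75% × 500.0 = 143.8 pbw
  SiO2: 53.48% × 500.0 = 267.4 pbw
  CaO: 8.042% × 500.0 = 40.21 pbw
Oxide-by-oxide audit working from each reported weight, at the basis given (oxide sums agree with the targets once rounding is allowed for):
  K2O: 71.52·0.6805 = 48.67 pbw (target 48.67 pbw)
  MgO: 15.79·0.4737 + 425.1·0.3206 = 143.8 pbw (target 143.8 pbw)
  SiO2: 425.1·0.6291 = 267.4 pbw (target 267.4 pbw)
  CaO: 72.06·0.5580 = 40.21 pbw (target 40.21 pbw)
Mass balance on the glass: batch Σ − ignition loss = 500.1 pbw (targets for the oxides total 500.0 pbw; against the stated basis, 500.0 pbw — deltas are rounding alone).
Total batch = Σ batch = 584.5 pbw; LOI loss = Σ batch·LOI = 84.39 pbw; yield, glass over the total, = 85.56%.

Revised batch per 500.0 pbw glass melt:
  magnesite: 15.79 pbw
  Mg3Si4O10(OH)2: 425.1 pbw
  potassium carbonate: 71.52 pbw
  high-calcium limestone: 72.06 pbw
Total batch = 584.5 pbw; LOI loss = 84.39 pbw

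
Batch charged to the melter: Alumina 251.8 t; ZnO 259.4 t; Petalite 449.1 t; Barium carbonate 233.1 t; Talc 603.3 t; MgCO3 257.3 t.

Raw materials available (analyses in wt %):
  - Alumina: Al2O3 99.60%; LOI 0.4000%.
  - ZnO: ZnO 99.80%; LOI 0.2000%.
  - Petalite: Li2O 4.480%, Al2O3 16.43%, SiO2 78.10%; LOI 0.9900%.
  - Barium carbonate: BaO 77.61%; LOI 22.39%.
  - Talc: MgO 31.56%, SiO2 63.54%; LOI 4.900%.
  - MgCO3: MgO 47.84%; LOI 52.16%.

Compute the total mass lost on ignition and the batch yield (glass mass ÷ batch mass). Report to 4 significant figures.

LOI loss = 221.9 t; glass = 1832 t; yield = 89.20%

In-progress results appear rounded to four significant figures within the worked lines; all arithmetic carries full float precision through the solve; every reported result carries a single rounding. Derived quantities are re-derived at exact precision (the six compositions, yield, LOI, the totals, net glass mass) from the weighed amounts on 1832 t of glass as set out in question or answer.
Each material's LOI contribution:
  Alumina: 251.8 × 0.004000 = 1.007 t
  ZnO: 259.4 × 0.002000 = 0.5188 t
  Petalite: 449.1 × 0.009900 = 4.446 t
  Barium carbonate: 233.1 × 0.2239 = 52.19 t
  Talc: 603.3 × 0.04900 = 29.56 t
  MgCO3: 257.3 × 0.5216 = 134.2 t
Total LOI = 221.9 t
Glass = batch − LOI = 2054 − 221.9 = 1832 t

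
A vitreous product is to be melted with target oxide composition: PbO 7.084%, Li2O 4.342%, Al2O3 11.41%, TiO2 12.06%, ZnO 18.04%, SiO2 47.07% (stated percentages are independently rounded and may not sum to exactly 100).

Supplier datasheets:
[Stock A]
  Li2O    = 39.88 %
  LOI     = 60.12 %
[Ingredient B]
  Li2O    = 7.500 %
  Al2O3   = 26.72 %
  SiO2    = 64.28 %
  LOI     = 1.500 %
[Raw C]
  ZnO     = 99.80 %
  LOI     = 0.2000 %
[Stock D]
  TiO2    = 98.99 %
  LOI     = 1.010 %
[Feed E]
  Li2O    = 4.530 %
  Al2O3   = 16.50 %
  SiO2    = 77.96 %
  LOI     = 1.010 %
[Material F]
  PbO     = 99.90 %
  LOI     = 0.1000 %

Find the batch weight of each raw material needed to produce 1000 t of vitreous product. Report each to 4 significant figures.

All internal work runs at exact precision at each step. In-progress results appear rounded to 4 significant digits as written — every reported value is rounded once only. The derived quantities are rebuilt at full float precision (glass mass, six oxide percentages, LOI, totals, yield) from the weighed amounts per 1000 t of glass as they appear in problem or answer.
Oxide mass targets, per 1000 t vitreous product:
  PbO: 7.084% × 1000 = 70.84 t
  Li2O: 4.342% × 1000 = 43.42 t
  Al2O3: 11.41% × 1000 = 114.1 t
  TiO2: 12.06% × 1000 = 120.6 t
  ZnO: 18.04% × 1000 = 180.4 t
  SiO2: 47.07% × 1000 = 470.7 t
Oxide-by-oxide audit working from each reported weight, relative to the basis at hand (target by target, the sums agree inside rounding margins):
  PbO: 70.91·0.9990 = 70.84 t (target 70.84 t)
  Li2O: 29.87·0.3988 + 110.4·0.07500 + 512.8·0.04530 = 43.42 t (target 43.42 t)
  Al2O3: 110.4·0.2672 + 512.8·0.1650 = 114.1 t (target 114.1 t)
  TiO2: 121.8·0.9899 = 120.6 t (target 120.6 t)
  ZnO: 180.8·0.9980 = 180.4 t (target 180.4 t)
  SiO2: 110.4·0.6428 + 512.8·0.7796 = 470.7 t (target 470.7 t)
The glass-mass cross-check: batch Σ − ignition loss = 1000 t (the Σ of target masses is 1000 t; the stated basis being 1000 t — a pure rounding effect).
Batch total: Σ batch = 1027 t; the LOI term Σ batch·LOI equals 26.46 t; the yield ratio, glass ÷ batch: 97.42%.

Batch per 1000 t vitreous product:
  Stock A: 29.87 t
  Ingredient B: 110.4 t
  Raw C: 180.8 t
  Stock D: 121.8 t
  Feed E: 512.8 t
  Material F: 70.91 t
Total batch = 1027 t; LOI loss = 26.46 t; yield = 97.42%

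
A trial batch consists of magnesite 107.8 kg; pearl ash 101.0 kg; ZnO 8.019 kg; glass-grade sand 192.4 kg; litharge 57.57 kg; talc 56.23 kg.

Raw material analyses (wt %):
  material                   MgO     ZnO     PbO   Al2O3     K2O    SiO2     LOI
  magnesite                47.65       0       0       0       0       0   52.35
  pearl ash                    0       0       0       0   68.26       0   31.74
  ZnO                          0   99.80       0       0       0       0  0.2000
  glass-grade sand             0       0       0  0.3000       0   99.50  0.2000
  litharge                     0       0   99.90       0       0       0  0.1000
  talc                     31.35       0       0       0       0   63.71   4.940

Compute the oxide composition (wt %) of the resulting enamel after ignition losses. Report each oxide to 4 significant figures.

Glass mass = 431.3 kg (batch 523.0 − LOI 91.73).
Composition: MgO 16.00%, ZnO 1.856%, PbO 13.33%, Al2O3 0.1338%, K2O 15.99%, SiO2 52.69%

Each numeric step carries full precision at every stage — values along the way are printed rounded to four significant digits between the steps; exactly one rounding lands on each reported number; derived quantities, including totals, ignition loss, glass mass, yield, six oxide percentages, are carried from the weighed amounts for 431.3 kg of glass in full precision, as quoted within the problem or answer text.
What the batch supplies per oxide:
  MgO: 107.8·0.4765 + 56.23·0.3135 = 68.99 kg
  ZnO: 8.019·0.9980 = 8.003 kg
  PbO: 57.57·0.9990 = 57.51 kg
  Al2O3: 192.4·0.003000 = 0.5772 kg
  K2O: 101.0·0.6826 = 68.94 kg
  SiO2: 192.4·0.9950 + 56.23·0.6371 = 227.3 kg
LOI: 107.8·0.5235 + 101.0·0.3174 + 8.019·0.002000 + 192.4·0.002000 + 57.57·0.001000 + 56.23·0.04940 = 91.73 kg
The glass mass, total less LOI, = 523.0 − 91.73 = 431.3 kg (matching Σ of the oxides)
each wt % is 100 × oxide ÷ glass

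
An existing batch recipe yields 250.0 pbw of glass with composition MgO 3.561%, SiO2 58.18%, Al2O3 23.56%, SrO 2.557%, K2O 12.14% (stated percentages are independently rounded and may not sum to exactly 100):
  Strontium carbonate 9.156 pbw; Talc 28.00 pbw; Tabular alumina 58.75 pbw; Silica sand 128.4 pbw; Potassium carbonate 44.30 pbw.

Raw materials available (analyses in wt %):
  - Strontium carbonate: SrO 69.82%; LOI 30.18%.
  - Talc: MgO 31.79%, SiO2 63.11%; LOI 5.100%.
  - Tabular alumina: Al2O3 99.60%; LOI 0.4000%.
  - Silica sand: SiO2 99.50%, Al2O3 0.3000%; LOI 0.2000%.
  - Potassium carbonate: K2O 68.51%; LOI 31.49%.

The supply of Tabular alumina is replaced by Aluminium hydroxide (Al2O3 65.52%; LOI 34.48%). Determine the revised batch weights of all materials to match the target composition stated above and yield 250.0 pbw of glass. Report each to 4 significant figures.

Revised batch per 250.0 pbw glass:
  Strontium carbonate: 9.156 pbw
  Talc: 28.00 pbw
  Aluminium hydroxide: 89.31 pbw
  Silica sand: 128.4 pbw
  Potassium carbonate: 44.30 pbw
Total batch = 299.2 pbw; LOI loss = 49.19 pbw

Working values are printed with 4-significant-digit rounding at each printed step — the whole derivation holds full float precision end to end. Every reported value is rounded only once. The derived quantities are rebuilt starting from the weights per 250.0 pbw of glass in full precision (the yield, LOI, net glass mass, five oxide percentages, totals), as written in either problem or answer.
Per-oxide target masses for 250.0 pbw glass:
  MgO: 3.561% × 250.0 = 8.902 pbw
  SiO2: 58.18% × 250.0 = 145.4 pbw
  Al2O3: 23.56% × 250.0 = 58.90 pbw
  SrO: 2.557% × 250.0 = 6.392 pbw
  K2O: 12.14% × 250.0 = 30.35 pbw
Oxide-by-oxide audit applying the batch weights above, on the stated basis (summed amounts equal target values exact up to rounding of places):
  MgO: 28.00·0.3179 = 8.901 pbw (target 8.902 pbw)
  SiO2: 28.00·0.6311 + 128.4·0.9950 = 145.4 pbw (target 145.4 pbw)
  Al2O3: 89.31·0.6552 + 128.4·0.003000 = 58.90 pbw (target 58.90 pbw)
  SrO: 9.156·0.6982 = 6.393 pbw (target 6.392 pbw)
  K2O: 44.30·0.6851 = 30.35 pbw (target 30.35 pbw)
Auditing the glass mass value: total charge less LOI = 250.0 pbw (targets for the oxides total 250.0 pbw; against the stated basis, 250.0 pbw — differing by rounding only).
Total batch = Σ batch = 299.2 pbw; ignition loss, Σ(batch × LOI) = 49.19 pbw; yield = glass ÷ total batch = 83.56%.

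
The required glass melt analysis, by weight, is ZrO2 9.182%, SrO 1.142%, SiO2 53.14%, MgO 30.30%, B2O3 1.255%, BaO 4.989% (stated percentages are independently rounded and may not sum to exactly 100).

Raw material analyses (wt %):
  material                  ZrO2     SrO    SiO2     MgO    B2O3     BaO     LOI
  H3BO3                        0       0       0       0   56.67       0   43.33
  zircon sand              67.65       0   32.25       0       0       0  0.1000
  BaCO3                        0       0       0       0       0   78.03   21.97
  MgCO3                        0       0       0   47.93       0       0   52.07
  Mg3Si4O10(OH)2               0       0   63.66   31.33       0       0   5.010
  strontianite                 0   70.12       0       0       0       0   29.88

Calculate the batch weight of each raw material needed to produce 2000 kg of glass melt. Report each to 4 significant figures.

The working math holds full precision at each step. In-progress results are displayed rounded to 4 significant digits. Each reported figure is rounded a single time. The derived quantities are rebuilt starting from the weights for 2000 kg of glass at exact precision (the yield, glass mass, totals, ignition loss, the six compositions), as set out in problem or answer.
Oxide-by-oxide targets in 2000 kg glass melt:
  ZrO2: 9.182% × 2000 = 183.6 kg
  SrO: 1.142% × 2000 = 22.84 kg
  SiO2: 53.14% × 2000 = 1063 kg
  MgO: 30.30% × 2000 = 606.0 kg
  B2O3: 1.255% × 2000 = 25.10 kg
  BaO: 4.989% × 2000 = 99.78 kg
Sums-versus-targets review applying the batch weights above, versus the basis set out (target by target, the sums agree within answer rounding):
  ZrO2: 271.5·0.6765 = 183.7 kg (target 183.6 kg)
  SrO: 32.57·0.7012 = 22.84 kg (target 22.84 kg)
  SiO2: 271.5·0.3225 + 1532·0.6366 = 1063 kg (target 1063 kg)
  MgO: 263.0·0.4793 + 1532·0.3133 = 606.0 kg (target 606.0 kg)
  B2O3: 44.29·0.5667 = 25.10 kg (target 25.10 kg)
  BaO: 127.9·0.7803 = 99.80 kg (target 99.78 kg)
Glass-mass closure: total batch − LOI = 2000 kg (the targets, summed, come to 2000 kg; stated basis 2000 kg — gaps are rounding artifacts).
Total batch = Σ batch = 2271 kg; Σ batch·LOI gives LOI loss = 271.0 kg; yield = glass ÷ total batch = 88.07%.

Batch per 2000 kg glass melt:
  H3BO3: 44.29 kg
  zircon sand: 271.5 kg
  BaCO3: 127.9 kg
  MgCO3: 263.0 kg
  Mg3Si4O10(OH)2: 1532 kg
  strontianite: 32.57 kg
Total batch = 2271 kg; LOI loss = 271.0 kg; yield = 88.07%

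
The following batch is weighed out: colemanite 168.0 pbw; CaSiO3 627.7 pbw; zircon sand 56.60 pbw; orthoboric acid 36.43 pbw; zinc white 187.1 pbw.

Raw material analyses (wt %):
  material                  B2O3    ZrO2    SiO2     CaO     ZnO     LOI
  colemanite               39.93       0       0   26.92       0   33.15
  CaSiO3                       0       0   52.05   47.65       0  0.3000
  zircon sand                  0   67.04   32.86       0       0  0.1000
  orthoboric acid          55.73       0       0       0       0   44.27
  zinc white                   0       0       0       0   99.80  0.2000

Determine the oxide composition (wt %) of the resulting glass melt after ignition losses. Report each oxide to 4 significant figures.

In-progress results are displayed, with 4-significant-figure rounding, when written out; the working math keeps exact precision through the solve; a single rounding produces each reported value — all derived quantities (glass mass, five oxide percentages, the totals, yield, ignition loss) are carried starting from the weights at 1002 pbw of glass in full float precision as quoted within the problem or answer text.
What the batch supplies per oxide:
  B2O3: 168.0·0.3993 + 36.43·0.5573 = 87.38 pbw
  ZrO2: 56.60·0.6704 = 37.94 pbw
  SiO2: 627.7·0.5205 + 56.60·0.3286 = 345.3 pbw
  CaO: 168.0·0.2692 + 627.7·0.4765 = 344.3 pbw
  ZnO: 187.1·0.9980 = 186.7 pbw
LOI: 168.0·0.3315 + 627.7·0.003000 + 56.60·0.001000 + 36.43·0.4427 + 187.1·0.002000 = 74.13 pbw
batch − LOI leaves glass = 1076 − 74.13 = 1002 pbw (consistent with Σ oxide mass)
each oxide over glass, ×100, is wt %

Glass mass = 1002 pbw (batch 1076 − LOI 74.13).
Composition: B2O3 8.724%, ZrO2 3.788%, SiO2 34.47%, CaO 34.37%, ZnO 18.64%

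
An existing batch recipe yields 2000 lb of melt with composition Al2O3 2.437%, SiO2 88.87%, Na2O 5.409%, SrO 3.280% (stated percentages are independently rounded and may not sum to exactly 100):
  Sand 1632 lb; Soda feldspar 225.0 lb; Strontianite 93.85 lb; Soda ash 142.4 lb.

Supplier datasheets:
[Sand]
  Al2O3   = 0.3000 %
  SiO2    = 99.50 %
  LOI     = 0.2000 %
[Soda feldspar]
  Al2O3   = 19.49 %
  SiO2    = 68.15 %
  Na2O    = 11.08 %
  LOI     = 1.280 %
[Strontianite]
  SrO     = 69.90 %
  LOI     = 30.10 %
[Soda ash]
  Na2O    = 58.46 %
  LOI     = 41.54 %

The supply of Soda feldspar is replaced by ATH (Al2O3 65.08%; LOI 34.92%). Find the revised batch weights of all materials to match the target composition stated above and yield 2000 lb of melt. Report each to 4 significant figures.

Revised batch per 2000 lb melt:
  Sand: 1786 lb
  ATH: 66.66 lb
  Strontianite: 93.85 lb
  Soda ash: 185.0 lb
Total batch = 2132 lb; LOI loss = 131.9 lb

Full precision is carried at every stage. Mid-chain values are shown rounded to four significant figures alongside each step. Exactly one rounding is applied to each reported number — all derived quantities, which include four oxide percentages, net glass mass, totals, yield, LOI, are re-derived at exact precision, as quoted within question or answer, from the weighed amounts at 2000 lb of glass.
Target masses of each oxide per 2000 lb melt:
  Al2O3: 2.437% × 2000 = 48.74 lb
  SiO2: 88.87% × 2000 = 1777 lb
  Na2O: 5.409% × 2000 = 108.2 lb
  SrO: 3.280% × 2000 = 65.60 lb
Per-oxide balance check on the weights just shown, versus the basis set out (sums match the target masses once rounding is allowed for):
  Al2O3: 1786·0.003000 + 66.66·0.6508 = 48.74 lb (target 48.74 lb)
  SiO2: 1786·0.9950 = 1777 lb (target 1777 lb)
  Na2O: 185.0·0.5846 = 108.2 lb (target 108.2 lb)
  SrO: 93.85·0.6990 = 65.60 lb (target 65.60 lb)
Glass-mass sanity pass: whole batch net of LOI = 2000 lb (the targets, summed, come to 2000 lb; stated basis 2000 lb — deltas are rounding alone).
Batch grand total — Σ batch = 2132 lb; loss to ignition Σ batch·LOI = 131.9 lb; yield = glass ÷ total batch = 93.81%.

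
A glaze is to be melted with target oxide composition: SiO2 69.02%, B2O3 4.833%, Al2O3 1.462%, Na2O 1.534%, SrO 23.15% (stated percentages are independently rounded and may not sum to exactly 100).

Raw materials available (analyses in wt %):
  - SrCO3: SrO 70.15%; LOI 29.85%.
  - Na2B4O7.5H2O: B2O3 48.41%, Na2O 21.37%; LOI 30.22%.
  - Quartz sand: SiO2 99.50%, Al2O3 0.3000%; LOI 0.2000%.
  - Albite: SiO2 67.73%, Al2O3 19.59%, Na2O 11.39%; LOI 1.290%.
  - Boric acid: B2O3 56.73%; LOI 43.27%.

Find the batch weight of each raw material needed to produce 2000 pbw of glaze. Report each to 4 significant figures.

Batch per 2000 pbw glaze:
  SrCO3: 660.0 pbw
  Na2B4O7.5H2O: 74.62 pbw
  Quartz sand: 1299 pbw
  Albite: 129.4 pbw
  Boric acid: 106.7 pbw
Total batch = 2270 pbw; LOI loss = 270.0 pbw; yield = 88.10%

Every computation holds full float precision throughout — in-progress results are displayed, rounded to four significant digits, across the worked steps; every reported result is rounded once only — all derived quantities, which include the totals, net glass mass, LOI, five oxide percentages, yield, are computed at full precision, as given in the question or the answer, starting from the weights at 2000 pbw of glass.
The oxide mass targets at 2000 pbw glaze:
  SiO2: 69.02% × 2000 = 1380 pbw
  B2O3: 4.833% × 2000 = 96.66 pbw
  Al2O3: 1.462% × 2000 = 29.24 pbw
  Na2O: 1.534% × 2000 = 30.68 pbw
  SrO: 23.15% × 2000 = 463.0 pbw
Mass-balance tally per oxide using the reported weights, for the quoted basis mass (oxide sums agree with the targets net of answer rounding effects):
  SiO2: 1299·0.9950 + 129.4·0.6773 = 1380 pbw (target 1380 pbw)
  B2O3: 74.62·0.4841 + 106.7·0.5673 = 96.65 pbw (target 96.66 pbw)
  Al2O3: 1299·0.003000 + 129.4·0.1959 = 29.25 pbw (target 29.24 pbw)
  Na2O: 74.62·0.2137 + 129.4·0.1139 = 30.68 pbw (target 30.68 pbw)
  SrO: 660.0·0.7015 = 463.0 pbw (target 463.0 pbw)
Glass-mass bookkeeping: batch Σ − ignition loss = 2000 pbw (the targets, summed, come to 2000 pbw; versus the stated basis of 2000 pbw — any gap is answer rounding).
Total batch = Σ batch = 2270 pbw; loss to ignition Σ batch·LOI = 270.0 pbw; yield: glass divided by total = 88.10%.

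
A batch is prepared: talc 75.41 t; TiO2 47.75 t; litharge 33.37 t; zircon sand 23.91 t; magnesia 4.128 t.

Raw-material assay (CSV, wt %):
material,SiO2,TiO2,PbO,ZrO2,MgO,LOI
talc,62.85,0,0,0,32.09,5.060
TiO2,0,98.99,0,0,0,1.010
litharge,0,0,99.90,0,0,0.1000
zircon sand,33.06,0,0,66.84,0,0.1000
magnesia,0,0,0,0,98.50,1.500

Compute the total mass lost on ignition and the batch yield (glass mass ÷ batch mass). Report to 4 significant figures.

LOI loss = 4.417 t; glass = 180.2 t; yield = 97.61%

In-progress results are displayed, rounded to four significant figures, within the worked lines; the whole derivation carries exact precision from first step to last. Exactly one rounding is applied to every reported value; derived quantities are re-derived at full precision (five oxide percentages, glass mass, LOI, yield, the totals) starting from the weights for 180.2 t of glass, exactly as shown in either problem or answer.
Each material's LOI contribution:
  talc: 75.41 × 0.05060 = 3.816 t
  TiO2: 47.75 × 0.01010 = 0.4823 t
  litharge: 33.37 × 0.001000 = 0.03337 t
  zircon sand: 23.91 × 0.001000 = 0.02391 t
  magnesia: 4.128 × 0.01500 = 0.06192 t
Total LOI = 4.417 t
Glass = batch − LOI = 184.6 − 4.417 = 180.2 t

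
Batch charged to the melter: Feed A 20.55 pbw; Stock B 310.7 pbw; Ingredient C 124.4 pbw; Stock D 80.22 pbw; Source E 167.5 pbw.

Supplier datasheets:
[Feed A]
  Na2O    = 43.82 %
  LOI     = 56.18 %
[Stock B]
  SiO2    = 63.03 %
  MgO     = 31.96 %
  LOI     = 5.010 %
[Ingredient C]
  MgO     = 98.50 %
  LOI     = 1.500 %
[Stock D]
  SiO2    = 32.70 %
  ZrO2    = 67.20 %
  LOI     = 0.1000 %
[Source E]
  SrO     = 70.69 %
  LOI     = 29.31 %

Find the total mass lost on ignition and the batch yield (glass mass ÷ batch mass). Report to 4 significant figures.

LOI loss = 78.15 pbw; glass = 625.2 pbw; yield = 88.89%

Every computation maintains full float precision through every step — intermediates are displayed, rounded to four significant figures, alongside each step. Each reported figure takes just one rounding; the derived quantities, which include the totals, LOI, the yield, the five compositions, net glass mass, are carried in full float precision, as set out in either problem or answer, from the batch weights at 625.2 pbw of glass.
Ignition loss by material:
  Feed A: 20.55 × 0.5618 = 11.54 pbw
  Stock B: 310.7 × 0.05010 = 15.57 pbw
  Ingredient C: 124.4 × 0.01500 = 1.866 pbw
  Stock D: 80.22 × 0.001000 = 0.08022 pbw
  Source E: 167.5 × 0.2931 = 49.09 pbw
Total LOI = 78.15 pbw
Glass = batch − LOI = 703.4 − 78.15 = 625.2 pbw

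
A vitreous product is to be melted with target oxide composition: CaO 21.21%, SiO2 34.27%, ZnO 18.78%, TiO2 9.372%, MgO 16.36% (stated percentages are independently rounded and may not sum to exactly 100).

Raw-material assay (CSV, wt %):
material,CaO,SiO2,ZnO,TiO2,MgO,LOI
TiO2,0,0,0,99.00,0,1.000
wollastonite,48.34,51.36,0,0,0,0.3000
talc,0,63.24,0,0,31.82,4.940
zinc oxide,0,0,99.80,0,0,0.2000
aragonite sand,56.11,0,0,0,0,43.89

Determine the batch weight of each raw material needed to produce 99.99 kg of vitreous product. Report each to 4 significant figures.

Batch per 99.99 kg vitreous product:
  TiO2: 9.466 kg
  wollastonite: 3.418 kg
  talc: 51.41 kg
  zinc oxide: 18.82 kg
  aragonite sand: 34.85 kg
Total batch = 118.0 kg; LOI loss = 17.98 kg; yield = 84.76%

Mid-chain values appear rounded to 4 significant digits when written out. Every computation keeps full precision end to end; a single rounding finalizes each reported value. Derived quantities (yield, net glass mass, the five compositions, LOI, the totals) are carried in exact precision from the batch weights per 99.99 kg of glass as given in the problem or the answer.
Per-oxide target masses for 99.99 kg vitreous product:
  CaO: 21.21% × 99.99 = 21.21 kg
  SiO2: 34.27% × 99.99 = 34.27 kg
  ZnO: 18.78% × 99.99 = 18.78 kg
  TiO2: 9.372% × 99.99 = 9.371 kg
  MgO: 16.36% × 99.99 = 16.36 kg
Verifying the oxide balance given the weights on record, on the stated basis (summed amounts equal target values net of answer rounding effects):
  CaO: 3.418·0.4834 + 34.85·0.5611 = 21.21 kg (target 21.21 kg)
  SiO2: 3.418·0.5136 + 51.41·0.6324 = 34.27 kg (target 34.27 kg)
  ZnO: 18.82·0.9980 = 18.78 kg (target 18.78 kg)
  TiO2: 9.466·0.9900 = 9.371 kg (target 9.371 kg)
  MgO: 51.41·0.3182 = 16.36 kg (target 16.36 kg)
Consistency of the glass mass: the batch minus its LOI: 99.99 kg (targets for the oxides total 99.98 kg; versus the stated basis of 99.99 kg — gaps are rounding artifacts).
Adding the batch up: Σ batch = 118.0 kg; LOI removed, Σ of batch·LOI: 17.98 kg; the yield ratio, glass ÷ batch: 84.76%.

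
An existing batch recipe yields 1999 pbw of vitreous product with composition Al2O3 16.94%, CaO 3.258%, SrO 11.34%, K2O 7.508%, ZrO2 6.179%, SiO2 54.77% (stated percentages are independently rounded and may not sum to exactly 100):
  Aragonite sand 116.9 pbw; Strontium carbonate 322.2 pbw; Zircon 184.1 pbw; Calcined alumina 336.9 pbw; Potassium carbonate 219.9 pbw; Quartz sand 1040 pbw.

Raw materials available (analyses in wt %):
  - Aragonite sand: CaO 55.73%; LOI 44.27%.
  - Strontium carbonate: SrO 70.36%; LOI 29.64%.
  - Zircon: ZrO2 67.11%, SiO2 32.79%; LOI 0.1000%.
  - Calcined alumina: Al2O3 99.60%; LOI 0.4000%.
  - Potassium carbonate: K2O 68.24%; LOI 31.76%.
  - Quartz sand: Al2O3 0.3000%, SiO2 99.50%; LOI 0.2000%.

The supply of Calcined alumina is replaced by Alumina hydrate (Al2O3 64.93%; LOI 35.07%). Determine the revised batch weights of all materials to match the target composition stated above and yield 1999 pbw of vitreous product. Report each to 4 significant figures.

Revised batch per 1999 pbw vitreous product:
  Aragonite sand: 116.9 pbw
  Strontium carbonate: 322.2 pbw
  Zircon: 184.1 pbw
  Alumina hydrate: 516.7 pbw
  Potassium carbonate: 219.9 pbw
  Quartz sand: 1040 pbw
Total batch = 2400 pbw; LOI loss = 400.6 pbw

Each numeric step maintains full precision throughout; intermediates appear rounded to four significant digits between the steps; every reported value is rounded once only — all derived quantities are recomputed at exact precision (the six compositions, LOI, yield, net glass mass, the totals) from the weighed amounts for 1999 pbw of glass, as they appear in question or answer.
Oxide mass targets, per 1999 pbw vitreous product:
  Al2O3: 16.94% × 1999 = 338.6 pbw
  CaO: 3.258% × 1999 = 65.13 pbw
  SrO: 11.34% × 1999 = 226.7 pbw
  K2O: 7.508% × 1999 = 150.1 pbw
  ZrO2: 6.179% × 1999 = 123.5 pbw
  SiO2: 54.77% × 1999 = 1095 pbw
Per-oxide balance check working from each reported weight, on the stated basis (summed amounts equal target values given rounding of the digits):
  Al2O3: 516.7·0.6493 + 1040·0.003000 = 338.6 pbw (target 338.6 pbw)
  CaO: 116.9·0.5573 = 65.15 pbw (target 65.13 pbw)
  SrO: 322.2·0.7036 = 226.7 pbw (target 226.7 pbw)
  K2O: 219.9·0.6824 = 150.1 pbw (target 150.1 pbw)
  ZrO2: 184.1·0.6711 = 123.5 pbw (target 123.5 pbw)
  SiO2: 184.1·0.3279 + 1040·0.9950 = 1095 pbw (target 1095 pbw)
Consistency of the glass mass: batch Σ − ignition loss = 1999 pbw (per-oxide target masses sum to 1999 pbw; against the stated basis, 1999 pbw — a pure rounding effect).
Summing the batch: Σ batch = 2400 pbw; LOI loss = Σ batch·LOI = 400.6 pbw; glass ÷ batch gives a yield of 83.31%.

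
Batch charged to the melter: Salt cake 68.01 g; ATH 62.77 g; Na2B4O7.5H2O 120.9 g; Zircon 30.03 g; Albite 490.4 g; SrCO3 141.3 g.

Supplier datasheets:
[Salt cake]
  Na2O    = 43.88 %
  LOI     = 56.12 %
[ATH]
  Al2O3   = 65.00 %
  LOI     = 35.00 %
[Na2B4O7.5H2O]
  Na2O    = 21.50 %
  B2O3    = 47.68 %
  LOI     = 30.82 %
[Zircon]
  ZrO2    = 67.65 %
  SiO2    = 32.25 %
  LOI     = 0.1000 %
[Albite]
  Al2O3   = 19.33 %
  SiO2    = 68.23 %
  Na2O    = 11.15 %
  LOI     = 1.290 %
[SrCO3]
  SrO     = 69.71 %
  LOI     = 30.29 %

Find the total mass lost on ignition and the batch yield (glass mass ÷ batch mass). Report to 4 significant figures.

LOI loss = 146.6 g; glass = 766.9 g; yield = 83.96%

Working values appear rounded off to 4 significant digits alongside each step; each numeric step runs at exact precision in every operation — every reported result takes a single rounding. All derived quantities (LOI, net glass mass, the six compositions, the yield, totals) are carried in full float precision from the batch weights per 766.9 g of glass exactly as shown in either problem or answer.
Loss on ignition, line by line:
  Salt cake: 68.01 × 0.5612 = 38.17 g
  ATH: 62.77 × 0.3500 = 21.97 g
  Na2B4O7.5H2O: 120.9 × 0.3082 = 37.26 g
  Zircon: 30.03 × 0.001000 = 0.03003 g
  Albite: 490.4 × 0.01290 = 6.326 g
  SrCO3: 141.3 × 0.3029 = 42.80 g
Total LOI = 146.6 g
Glass = batch − LOI = 913.4 − 146.6 = 766.9 g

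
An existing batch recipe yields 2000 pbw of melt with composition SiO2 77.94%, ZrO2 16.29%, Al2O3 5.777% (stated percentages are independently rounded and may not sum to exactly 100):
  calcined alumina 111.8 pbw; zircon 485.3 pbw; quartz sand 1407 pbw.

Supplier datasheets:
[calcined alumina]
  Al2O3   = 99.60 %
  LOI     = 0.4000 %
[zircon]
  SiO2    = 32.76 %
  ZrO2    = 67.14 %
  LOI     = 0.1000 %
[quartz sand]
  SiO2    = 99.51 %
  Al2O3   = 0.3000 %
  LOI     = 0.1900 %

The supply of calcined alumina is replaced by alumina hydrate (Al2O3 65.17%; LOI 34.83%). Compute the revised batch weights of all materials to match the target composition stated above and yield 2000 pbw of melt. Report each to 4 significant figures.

The working math keeps exact precision from first step to last. The intermediate values are printed rounded to 4 significant digits in the working; exactly one rounding goes into each reported value; derived quantities (ignition loss, glass mass, the three compositions, the yield, totals) are rebuilt at full precision starting from the weights for 2000 pbw of glass as written in the problem or the answer.
Target oxide masses per 2000 pbw melt:
  SiO2: 77.94% × 2000 = 1559 pbw
  ZrO2: 16.29% × 2000 = 325.8 pbw
  Al2O3: 5.777% × 2000 = 115.5 pbw
Checking each oxide sum applying the batch weights above, against the basis in use (every target is met by its sum inside rounding margins):
  SiO2: 485.3·0.3276 + 1407·0.9951 = 1559 pbw (target 1559 pbw)
  ZrO2: 485.3·0.6714 = 325.8 pbw (target 325.8 pbw)
  Al2O3: 170.8·0.6517 + 1407·0.003000 = 115.5 pbw (target 115.5 pbw)
Auditing the glass mass value: total charge less LOI = 2000 pbw (the targets, summed, come to 2000 pbw; basis as stated: 2000 pbw — deltas are rounding alone).
Adding the batch up: Σ batch = 2063 pbw; the LOI term Σ batch·LOI equals 62.65 pbw; glass ÷ batch gives a yield of 96.96%.

Revised batch per 2000 pbw melt:
  alumina hydrate: 170.8 pbw
  zircon: 485.3 pbw
  quartz sand: 1407 pbw
Total batch = 2063 pbw; LOI loss = 62.65 pbw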